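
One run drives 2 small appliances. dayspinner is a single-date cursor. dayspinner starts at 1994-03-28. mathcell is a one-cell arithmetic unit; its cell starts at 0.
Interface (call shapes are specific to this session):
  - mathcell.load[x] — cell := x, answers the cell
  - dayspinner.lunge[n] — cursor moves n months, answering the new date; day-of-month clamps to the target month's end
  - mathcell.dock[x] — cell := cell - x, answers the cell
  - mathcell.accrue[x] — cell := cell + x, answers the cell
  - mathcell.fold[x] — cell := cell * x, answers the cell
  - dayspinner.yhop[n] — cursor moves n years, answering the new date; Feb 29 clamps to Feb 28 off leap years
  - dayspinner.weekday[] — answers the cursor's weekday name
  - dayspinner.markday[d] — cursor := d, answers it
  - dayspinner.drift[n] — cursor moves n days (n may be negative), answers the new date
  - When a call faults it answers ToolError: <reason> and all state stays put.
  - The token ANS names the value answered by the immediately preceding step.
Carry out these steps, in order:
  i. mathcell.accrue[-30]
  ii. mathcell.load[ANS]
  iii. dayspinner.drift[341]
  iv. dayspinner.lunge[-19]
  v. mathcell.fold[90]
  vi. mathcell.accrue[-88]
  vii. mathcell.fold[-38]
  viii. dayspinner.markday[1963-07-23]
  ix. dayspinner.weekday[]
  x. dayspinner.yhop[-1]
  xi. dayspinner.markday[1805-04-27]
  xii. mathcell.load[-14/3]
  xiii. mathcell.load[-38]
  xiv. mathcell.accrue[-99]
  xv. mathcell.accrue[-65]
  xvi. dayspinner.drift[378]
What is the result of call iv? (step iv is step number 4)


-- 1. mathcell.accrue(x→-30) -> -30
-- 2. mathcell.load(x→ANS) -> -30
-- 3. dayspinner.drift(n→341) -> 1995-03-04
-- 4. dayspinner.lunge(n→-19) -> 1993-08-04
-- 5. mathcell.fold(x→90) -> -2700
-- 6. mathcell.accrue(x→-88) -> -2788
-- 7. mathcell.fold(x→-38) -> 105944
-- 8. dayspinner.markday(d→1963-07-23) -> 1963-07-23
-- 9. dayspinner.weekday() -> Tuesday
-- 10. dayspinner.yhop(n→-1) -> 1962-07-23
-- 11. dayspinner.markday(d→1805-04-27) -> 1805-04-27
-- 12. mathcell.load(x→-14/3) -> -14/3
-- 13. mathcell.load(x→-38) -> -38
-- 14. mathcell.accrue(x→-99) -> -137
-- 15. mathcell.accrue(x→-65) -> -202
-- 16. dayspinner.drift(n→378) -> 1806-05-10

Answer: 1993-08-04


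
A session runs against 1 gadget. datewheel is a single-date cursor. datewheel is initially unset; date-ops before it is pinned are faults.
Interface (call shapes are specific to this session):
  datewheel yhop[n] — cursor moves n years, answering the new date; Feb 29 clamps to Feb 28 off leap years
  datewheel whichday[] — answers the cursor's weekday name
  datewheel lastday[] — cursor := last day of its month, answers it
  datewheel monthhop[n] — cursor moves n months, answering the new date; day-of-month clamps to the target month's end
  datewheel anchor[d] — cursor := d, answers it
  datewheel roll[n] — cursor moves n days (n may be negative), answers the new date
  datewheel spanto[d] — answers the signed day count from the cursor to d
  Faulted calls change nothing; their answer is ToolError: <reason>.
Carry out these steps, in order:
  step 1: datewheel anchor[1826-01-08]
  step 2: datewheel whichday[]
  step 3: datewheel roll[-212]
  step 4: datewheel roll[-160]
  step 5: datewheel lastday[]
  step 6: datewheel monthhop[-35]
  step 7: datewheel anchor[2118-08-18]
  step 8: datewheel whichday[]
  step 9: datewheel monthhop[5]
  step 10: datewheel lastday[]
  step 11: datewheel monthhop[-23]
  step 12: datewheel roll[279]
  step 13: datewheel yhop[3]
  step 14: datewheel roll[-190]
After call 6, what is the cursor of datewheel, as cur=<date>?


Answer: cur=1822-02-28

Derivation:
Step: datewheel anchor[1826-01-08]
Result: 1826-01-08
Step: datewheel whichday[]
Result: Sunday
Step: datewheel roll[-212]
Result: 1825-06-10
Step: datewheel roll[-160]
Result: 1825-01-01
Step: datewheel lastday[]
Result: 1825-01-31
Step: datewheel monthhop[-35]
Result: 1822-02-28
Step: datewheel anchor[2118-08-18]
Result: 2118-08-18
Step: datewheel whichday[]
Result: Thursday
Step: datewheel monthhop[5]
Result: 2119-01-18
Step: datewheel lastday[]
Result: 2119-01-31
Step: datewheel monthhop[-23]
Result: 2117-02-28
Step: datewheel roll[279]
Result: 2117-12-04
Step: datewheel yhop[3]
Result: 2120-12-04
Step: datewheel roll[-190]
Result: 2120-05-28


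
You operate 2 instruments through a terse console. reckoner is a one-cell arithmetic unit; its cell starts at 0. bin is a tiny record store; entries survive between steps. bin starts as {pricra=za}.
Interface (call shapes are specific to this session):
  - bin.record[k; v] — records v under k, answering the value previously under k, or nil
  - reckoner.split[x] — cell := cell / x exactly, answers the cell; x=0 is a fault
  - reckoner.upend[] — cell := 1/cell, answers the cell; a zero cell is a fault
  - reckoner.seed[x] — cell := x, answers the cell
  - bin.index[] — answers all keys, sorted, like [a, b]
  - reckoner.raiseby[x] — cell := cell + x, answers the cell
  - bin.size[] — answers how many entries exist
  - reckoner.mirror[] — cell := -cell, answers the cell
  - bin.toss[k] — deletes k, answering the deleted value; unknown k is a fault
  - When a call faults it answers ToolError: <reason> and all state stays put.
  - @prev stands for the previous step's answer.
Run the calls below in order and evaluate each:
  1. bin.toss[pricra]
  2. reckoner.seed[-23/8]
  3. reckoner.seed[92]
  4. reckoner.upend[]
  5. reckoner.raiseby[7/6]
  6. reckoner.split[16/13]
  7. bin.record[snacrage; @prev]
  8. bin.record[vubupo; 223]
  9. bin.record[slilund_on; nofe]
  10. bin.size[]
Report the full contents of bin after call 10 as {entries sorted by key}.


CALL toss[k=pricra]
RET  za
CALL seed[x=-23/8]
RET  -23/8
CALL seed[x=92]
RET  92
CALL upend[]
RET  1/92
CALL raiseby[x=7/6]
RET  325/276
CALL split[x=16/13]
RET  4225/4416
CALL record[k=snacrage; v=@prev]
RET  nil
CALL record[k=vubupo; v=223]
RET  nil
CALL record[k=slilund_on; v=nofe]
RET  nil
CALL size[]
RET  3

Answer: {slilund_on=nofe, snacrage=4225/4416, vubupo=223}


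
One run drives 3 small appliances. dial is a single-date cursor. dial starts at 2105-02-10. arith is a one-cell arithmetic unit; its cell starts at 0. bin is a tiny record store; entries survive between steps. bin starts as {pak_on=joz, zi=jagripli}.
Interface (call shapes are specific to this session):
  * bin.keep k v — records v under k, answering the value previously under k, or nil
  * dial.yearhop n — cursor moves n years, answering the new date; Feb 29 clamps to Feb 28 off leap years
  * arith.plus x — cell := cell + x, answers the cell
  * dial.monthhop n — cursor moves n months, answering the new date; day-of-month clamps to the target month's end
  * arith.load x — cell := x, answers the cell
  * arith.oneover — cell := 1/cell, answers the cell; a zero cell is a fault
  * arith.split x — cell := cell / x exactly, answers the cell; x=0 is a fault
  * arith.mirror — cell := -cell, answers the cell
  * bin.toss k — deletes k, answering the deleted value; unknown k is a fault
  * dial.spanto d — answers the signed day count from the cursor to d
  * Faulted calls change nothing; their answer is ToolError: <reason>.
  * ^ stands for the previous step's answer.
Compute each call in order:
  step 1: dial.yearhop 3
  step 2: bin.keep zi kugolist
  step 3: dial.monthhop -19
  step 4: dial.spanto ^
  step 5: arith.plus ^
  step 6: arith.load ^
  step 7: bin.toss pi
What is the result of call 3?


Answer: 2106-07-10

Derivation:
! 1. yearhop(n='3') -> 2108-02-10
! 2. keep(k='zi', v='kugolist') -> jagripli
! 3. monthhop(n='-19') -> 2106-07-10
! 4. spanto(d='^') -> 0
! 5. plus(x='^') -> 0
! 6. load(x='^') -> 0
! 7. toss(k='pi') -> ToolError: no such key pi


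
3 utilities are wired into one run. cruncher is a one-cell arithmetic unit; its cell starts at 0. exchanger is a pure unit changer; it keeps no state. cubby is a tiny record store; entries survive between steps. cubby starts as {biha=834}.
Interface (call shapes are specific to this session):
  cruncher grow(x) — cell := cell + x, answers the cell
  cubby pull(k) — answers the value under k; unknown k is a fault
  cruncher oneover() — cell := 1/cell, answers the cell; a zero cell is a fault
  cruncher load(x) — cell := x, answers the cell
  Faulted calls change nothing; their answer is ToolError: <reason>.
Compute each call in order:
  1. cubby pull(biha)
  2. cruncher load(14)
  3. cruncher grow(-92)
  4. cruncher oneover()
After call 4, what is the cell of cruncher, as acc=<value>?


> cubby pull biha
  834
> cruncher load 14
  14
> cruncher grow -92
  -78
> cruncher oneover
  -1/78

Answer: acc=-1/78


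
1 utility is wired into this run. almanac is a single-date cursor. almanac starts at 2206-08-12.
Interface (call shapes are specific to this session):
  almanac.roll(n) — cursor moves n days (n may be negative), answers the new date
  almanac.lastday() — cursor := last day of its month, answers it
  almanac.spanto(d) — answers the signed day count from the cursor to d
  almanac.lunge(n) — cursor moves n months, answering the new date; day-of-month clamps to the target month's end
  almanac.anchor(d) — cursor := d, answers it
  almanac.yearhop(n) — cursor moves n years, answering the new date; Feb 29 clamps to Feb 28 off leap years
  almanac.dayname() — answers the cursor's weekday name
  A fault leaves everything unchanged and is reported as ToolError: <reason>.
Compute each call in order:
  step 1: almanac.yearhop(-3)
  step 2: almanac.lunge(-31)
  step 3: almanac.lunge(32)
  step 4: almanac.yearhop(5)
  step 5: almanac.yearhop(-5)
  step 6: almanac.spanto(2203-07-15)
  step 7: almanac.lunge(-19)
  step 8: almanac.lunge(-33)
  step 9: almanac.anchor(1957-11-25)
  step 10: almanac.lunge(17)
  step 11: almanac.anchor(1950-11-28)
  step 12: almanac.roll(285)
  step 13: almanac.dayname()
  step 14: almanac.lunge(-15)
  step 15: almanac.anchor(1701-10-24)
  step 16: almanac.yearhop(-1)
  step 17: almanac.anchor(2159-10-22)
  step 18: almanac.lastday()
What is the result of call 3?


Answer: 2203-09-12

Derivation:
==> almanac.yearhop(n→-3)
<== 2203-08-12
==> almanac.lunge(n→-31)
<== 2201-01-12
==> almanac.lunge(n→32)
<== 2203-09-12
==> almanac.yearhop(n→5)
<== 2208-09-12
==> almanac.yearhop(n→-5)
<== 2203-09-12
==> almanac.spanto(d→2203-07-15)
<== -59
==> almanac.lunge(n→-19)
<== 2202-02-12
==> almanac.lunge(n→-33)
<== 2199-05-12
==> almanac.anchor(d→1957-11-25)
<== 1957-11-25
==> almanac.lunge(n→17)
<== 1959-04-25
==> almanac.anchor(d→1950-11-28)
<== 1950-11-28
==> almanac.roll(n→285)
<== 1951-09-09
==> almanac.dayname()
<== Sunday
==> almanac.lunge(n→-15)
<== 1950-06-09
==> almanac.anchor(d→1701-10-24)
<== 1701-10-24
==> almanac.yearhop(n→-1)
<== 1700-10-24
==> almanac.anchor(d→2159-10-22)
<== 2159-10-22
==> almanac.lastday()
<== 2159-10-31


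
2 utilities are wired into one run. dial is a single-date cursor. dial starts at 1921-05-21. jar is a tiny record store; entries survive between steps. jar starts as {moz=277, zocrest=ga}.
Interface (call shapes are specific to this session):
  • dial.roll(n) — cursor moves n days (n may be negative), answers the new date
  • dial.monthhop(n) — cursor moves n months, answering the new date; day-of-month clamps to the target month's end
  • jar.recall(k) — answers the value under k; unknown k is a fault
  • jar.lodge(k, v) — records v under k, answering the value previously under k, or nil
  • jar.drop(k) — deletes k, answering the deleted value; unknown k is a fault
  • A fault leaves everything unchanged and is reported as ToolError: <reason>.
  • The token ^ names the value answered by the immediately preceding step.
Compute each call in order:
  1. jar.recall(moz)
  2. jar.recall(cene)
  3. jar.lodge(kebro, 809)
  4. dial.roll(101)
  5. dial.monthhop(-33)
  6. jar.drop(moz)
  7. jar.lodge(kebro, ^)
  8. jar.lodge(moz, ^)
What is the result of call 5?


Answer: 1918-11-30

Derivation:
CALL jar.recall[k→moz]
RET  277
CALL jar.recall[k→cene]
RET  ToolError: no such key cene
CALL jar.lodge[k→kebro; v→809]
RET  nil
CALL dial.roll[n→101]
RET  1921-08-30
CALL dial.monthhop[n→-33]
RET  1918-11-30
CALL jar.drop[k→moz]
RET  277
CALL jar.lodge[k→kebro; v→^]
RET  809
CALL jar.lodge[k→moz; v→^]
RET  nil


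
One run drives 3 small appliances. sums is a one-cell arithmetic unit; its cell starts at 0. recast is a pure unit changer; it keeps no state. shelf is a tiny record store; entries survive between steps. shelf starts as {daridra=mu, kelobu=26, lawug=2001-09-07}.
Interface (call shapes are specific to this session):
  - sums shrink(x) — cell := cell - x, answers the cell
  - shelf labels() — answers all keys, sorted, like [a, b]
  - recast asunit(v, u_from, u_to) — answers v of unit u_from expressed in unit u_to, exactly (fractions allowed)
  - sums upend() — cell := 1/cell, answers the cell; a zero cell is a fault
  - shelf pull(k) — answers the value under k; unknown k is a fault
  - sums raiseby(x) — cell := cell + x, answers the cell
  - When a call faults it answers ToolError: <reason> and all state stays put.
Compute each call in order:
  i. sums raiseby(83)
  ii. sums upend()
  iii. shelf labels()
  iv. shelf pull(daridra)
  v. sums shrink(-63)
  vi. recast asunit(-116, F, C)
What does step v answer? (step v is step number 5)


Answer: 5230/83

Derivation:
CALL sums raiseby[x=83]
RET  83
CALL sums upend[]
RET  1/83
CALL shelf labels[]
RET  [daridra, kelobu, lawug]
CALL shelf pull[k=daridra]
RET  mu
CALL sums shrink[x=-63]
RET  5230/83
CALL recast asunit[v=-116; u_from=F; u_to=C]
RET  -740/9


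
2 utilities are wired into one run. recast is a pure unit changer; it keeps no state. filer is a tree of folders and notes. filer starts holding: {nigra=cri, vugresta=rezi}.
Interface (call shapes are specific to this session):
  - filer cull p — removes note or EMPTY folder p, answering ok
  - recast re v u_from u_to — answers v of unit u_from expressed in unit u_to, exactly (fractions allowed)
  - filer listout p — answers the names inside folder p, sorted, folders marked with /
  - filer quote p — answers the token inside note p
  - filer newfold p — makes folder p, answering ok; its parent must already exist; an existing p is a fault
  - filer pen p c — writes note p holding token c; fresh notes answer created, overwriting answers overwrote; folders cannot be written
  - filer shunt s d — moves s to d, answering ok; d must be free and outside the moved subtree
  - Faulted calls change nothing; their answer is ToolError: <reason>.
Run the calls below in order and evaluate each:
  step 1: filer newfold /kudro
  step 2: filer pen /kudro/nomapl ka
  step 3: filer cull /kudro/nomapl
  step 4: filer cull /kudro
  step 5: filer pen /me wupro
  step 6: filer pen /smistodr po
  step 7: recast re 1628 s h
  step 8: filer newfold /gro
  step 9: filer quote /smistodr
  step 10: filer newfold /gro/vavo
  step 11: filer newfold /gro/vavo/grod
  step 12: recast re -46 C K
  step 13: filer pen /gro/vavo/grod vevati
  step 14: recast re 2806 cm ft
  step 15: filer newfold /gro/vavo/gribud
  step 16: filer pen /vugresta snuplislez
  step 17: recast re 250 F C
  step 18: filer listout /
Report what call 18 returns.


Act: filer newfold[p=/kudro]
Obs: ok
Act: filer pen[p=/kudro/nomapl; c=ka]
Obs: created
Act: filer cull[p=/kudro/nomapl]
Obs: ok
Act: filer cull[p=/kudro]
Obs: ok
Act: filer pen[p=/me; c=wupro]
Obs: created
Act: filer pen[p=/smistodr; c=po]
Obs: created
Act: recast re[v=1628; u_from=s; u_to=h]
Obs: 407/900
Act: filer newfold[p=/gro]
Obs: ok
Act: filer quote[p=/smistodr]
Obs: po
Act: filer newfold[p=/gro/vavo]
Obs: ok
Act: filer newfold[p=/gro/vavo/grod]
Obs: ok
Act: recast re[v=-46; u_from=C; u_to=K]
Obs: 4543/20
Act: filer pen[p=/gro/vavo/grod; c=vevati]
Obs: ToolError: is a directory
Act: recast re[v=2806; u_from=cm; u_to=ft]
Obs: 35075/381
Act: filer newfold[p=/gro/vavo/gribud]
Obs: ok
Act: filer pen[p=/vugresta; c=snuplislez]
Obs: overwrote
Act: recast re[v=250; u_from=F; u_to=C]
Obs: 1090/9
Act: filer listout[p=/]
Obs: [gro/, me, nigra, smistodr, vugresta]

Answer: [gro/, me, nigra, smistodr, vugresta]


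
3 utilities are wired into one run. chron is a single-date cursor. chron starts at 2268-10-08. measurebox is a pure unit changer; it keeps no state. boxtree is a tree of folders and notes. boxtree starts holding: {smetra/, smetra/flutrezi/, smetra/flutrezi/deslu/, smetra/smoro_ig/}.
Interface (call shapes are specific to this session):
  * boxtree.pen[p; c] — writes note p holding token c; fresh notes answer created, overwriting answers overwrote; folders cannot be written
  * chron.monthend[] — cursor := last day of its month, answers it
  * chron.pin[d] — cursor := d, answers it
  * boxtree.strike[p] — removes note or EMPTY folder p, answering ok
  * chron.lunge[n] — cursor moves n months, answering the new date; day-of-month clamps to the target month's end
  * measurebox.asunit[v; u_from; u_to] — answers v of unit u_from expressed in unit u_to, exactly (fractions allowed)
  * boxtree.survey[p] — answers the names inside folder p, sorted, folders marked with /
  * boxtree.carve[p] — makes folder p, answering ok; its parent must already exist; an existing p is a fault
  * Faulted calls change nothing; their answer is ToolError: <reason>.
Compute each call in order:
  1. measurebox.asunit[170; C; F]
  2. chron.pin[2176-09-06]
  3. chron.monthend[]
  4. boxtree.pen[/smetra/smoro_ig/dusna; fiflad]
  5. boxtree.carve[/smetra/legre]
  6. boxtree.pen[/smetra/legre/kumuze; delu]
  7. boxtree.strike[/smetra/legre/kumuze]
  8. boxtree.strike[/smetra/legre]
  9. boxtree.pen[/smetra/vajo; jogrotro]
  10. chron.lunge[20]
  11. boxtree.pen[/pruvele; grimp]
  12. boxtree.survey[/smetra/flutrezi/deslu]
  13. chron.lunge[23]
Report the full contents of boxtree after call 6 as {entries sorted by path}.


% measurebox.asunit v→170 u_from→C u_to→F
[out] 338
% chron.pin d→2176-09-06
[out] 2176-09-06
% chron.monthend
[out] 2176-09-30
% boxtree.pen p→/smetra/smoro_ig/dusna c→fiflad
[out] created
% boxtree.carve p→/smetra/legre
[out] ok
% boxtree.pen p→/smetra/legre/kumuze c→delu
[out] created
% boxtree.strike p→/smetra/legre/kumuze
[out] ok
% boxtree.strike p→/smetra/legre
[out] ok
% boxtree.pen p→/smetra/vajo c→jogrotro
[out] created
% chron.lunge n→20
[out] 2178-05-30
% boxtree.pen p→/pruvele c→grimp
[out] created
% boxtree.survey p→/smetra/flutrezi/deslu
[out] []
% chron.lunge n→23
[out] 2180-04-30

Answer: {smetra/, smetra/flutrezi/, smetra/flutrezi/deslu/, smetra/legre/, smetra/legre/kumuze=delu, smetra/smoro_ig/, smetra/smoro_ig/dusna=fiflad}


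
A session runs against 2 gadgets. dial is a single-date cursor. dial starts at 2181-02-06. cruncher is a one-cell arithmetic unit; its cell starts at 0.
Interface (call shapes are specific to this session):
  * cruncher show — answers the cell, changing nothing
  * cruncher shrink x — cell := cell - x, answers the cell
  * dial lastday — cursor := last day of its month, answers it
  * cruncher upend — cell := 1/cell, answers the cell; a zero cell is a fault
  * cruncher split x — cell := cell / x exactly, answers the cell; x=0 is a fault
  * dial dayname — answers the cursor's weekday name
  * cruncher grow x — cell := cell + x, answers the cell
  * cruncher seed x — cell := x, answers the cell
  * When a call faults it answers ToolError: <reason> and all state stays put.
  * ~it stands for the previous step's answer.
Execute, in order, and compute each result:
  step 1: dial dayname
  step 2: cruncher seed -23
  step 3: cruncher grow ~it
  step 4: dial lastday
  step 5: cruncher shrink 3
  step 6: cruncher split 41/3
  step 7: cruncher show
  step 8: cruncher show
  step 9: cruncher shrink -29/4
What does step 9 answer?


Answer: 601/164

Derivation:
$ dial dayname
= Tuesday
$ cruncher seed x: -23
= -23
$ cruncher grow x: ~it
= -46
$ dial lastday
= 2181-02-28
$ cruncher shrink x: 3
= -49
$ cruncher split x: 41/3
= -147/41
$ cruncher show
= -147/41
$ cruncher show
= -147/41
$ cruncher shrink x: -29/4
= 601/164


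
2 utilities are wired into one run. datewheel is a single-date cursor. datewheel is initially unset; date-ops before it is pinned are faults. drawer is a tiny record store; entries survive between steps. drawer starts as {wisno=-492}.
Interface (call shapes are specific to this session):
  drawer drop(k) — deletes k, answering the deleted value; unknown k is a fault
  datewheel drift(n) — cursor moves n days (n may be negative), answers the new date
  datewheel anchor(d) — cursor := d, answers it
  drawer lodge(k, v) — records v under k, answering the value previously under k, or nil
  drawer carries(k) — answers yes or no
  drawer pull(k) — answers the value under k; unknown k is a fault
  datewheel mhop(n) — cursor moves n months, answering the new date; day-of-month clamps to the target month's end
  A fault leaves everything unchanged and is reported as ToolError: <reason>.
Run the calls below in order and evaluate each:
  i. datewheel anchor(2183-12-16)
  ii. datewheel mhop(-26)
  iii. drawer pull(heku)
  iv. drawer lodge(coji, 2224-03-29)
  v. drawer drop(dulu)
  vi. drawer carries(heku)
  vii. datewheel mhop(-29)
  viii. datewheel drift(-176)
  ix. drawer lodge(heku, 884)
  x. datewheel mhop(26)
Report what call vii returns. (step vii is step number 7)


Answer: 2179-05-16

Derivation:
% datewheel anchor d='2183-12-16'
:: 2183-12-16
% datewheel mhop n='-26'
:: 2181-10-16
% drawer pull k='heku'
:: ToolError: no such key heku
% drawer lodge k='coji' v='2224-03-29'
:: nil
% drawer drop k='dulu'
:: ToolError: no such key dulu
% drawer carries k='heku'
:: no
% datewheel mhop n='-29'
:: 2179-05-16
% datewheel drift n='-176'
:: 2178-11-21
% drawer lodge k='heku' v='884'
:: nil
% datewheel mhop n='26'
:: 2181-01-21


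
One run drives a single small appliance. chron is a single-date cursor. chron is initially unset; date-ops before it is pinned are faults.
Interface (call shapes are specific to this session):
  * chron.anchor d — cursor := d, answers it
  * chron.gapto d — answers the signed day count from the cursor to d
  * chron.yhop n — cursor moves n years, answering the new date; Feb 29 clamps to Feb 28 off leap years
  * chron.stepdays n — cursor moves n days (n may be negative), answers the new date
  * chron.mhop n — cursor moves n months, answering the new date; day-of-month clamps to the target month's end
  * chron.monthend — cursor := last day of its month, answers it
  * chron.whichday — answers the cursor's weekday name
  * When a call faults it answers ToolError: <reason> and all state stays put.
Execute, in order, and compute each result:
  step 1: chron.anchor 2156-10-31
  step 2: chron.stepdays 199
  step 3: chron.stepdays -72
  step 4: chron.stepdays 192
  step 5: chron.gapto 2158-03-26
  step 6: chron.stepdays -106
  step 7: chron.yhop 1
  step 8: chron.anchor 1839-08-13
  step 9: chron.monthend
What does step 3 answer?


==> chron.anchor(d=2156-10-31)
<== 2156-10-31
==> chron.stepdays(n=199)
<== 2157-05-18
==> chron.stepdays(n=-72)
<== 2157-03-07
==> chron.stepdays(n=192)
<== 2157-09-15
==> chron.gapto(d=2158-03-26)
<== 192
==> chron.stepdays(n=-106)
<== 2157-06-01
==> chron.yhop(n=1)
<== 2158-06-01
==> chron.anchor(d=1839-08-13)
<== 1839-08-13
==> chron.monthend()
<== 1839-08-31

Answer: 2157-03-07


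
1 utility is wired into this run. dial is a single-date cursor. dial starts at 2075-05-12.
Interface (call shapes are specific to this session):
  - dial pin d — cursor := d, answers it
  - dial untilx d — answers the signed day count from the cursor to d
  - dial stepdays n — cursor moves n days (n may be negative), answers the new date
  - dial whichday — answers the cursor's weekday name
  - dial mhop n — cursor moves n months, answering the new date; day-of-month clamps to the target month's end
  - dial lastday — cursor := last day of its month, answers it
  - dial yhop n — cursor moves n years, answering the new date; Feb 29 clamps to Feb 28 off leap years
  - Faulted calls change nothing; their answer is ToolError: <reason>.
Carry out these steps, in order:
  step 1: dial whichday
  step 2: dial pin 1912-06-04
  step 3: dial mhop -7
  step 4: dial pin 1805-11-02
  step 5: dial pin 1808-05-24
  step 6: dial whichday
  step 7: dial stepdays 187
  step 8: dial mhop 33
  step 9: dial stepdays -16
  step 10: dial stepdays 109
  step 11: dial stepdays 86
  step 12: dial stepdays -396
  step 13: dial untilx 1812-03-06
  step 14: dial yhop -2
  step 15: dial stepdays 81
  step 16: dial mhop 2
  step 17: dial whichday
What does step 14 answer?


Do: dial whichday[]
See: Sunday
Do: dial pin[d=1912-06-04]
See: 1912-06-04
Do: dial mhop[n=-7]
See: 1911-11-04
Do: dial pin[d=1805-11-02]
See: 1805-11-02
Do: dial pin[d=1808-05-24]
See: 1808-05-24
Do: dial whichday[]
See: Tuesday
Do: dial stepdays[n=187]
See: 1808-11-27
Do: dial mhop[n=33]
See: 1811-08-27
Do: dial stepdays[n=-16]
See: 1811-08-11
Do: dial stepdays[n=109]
See: 1811-11-28
Do: dial stepdays[n=86]
See: 1812-02-22
Do: dial stepdays[n=-396]
See: 1811-01-22
Do: dial untilx[d=1812-03-06]
See: 409
Do: dial yhop[n=-2]
See: 1809-01-22
Do: dial stepdays[n=81]
See: 1809-04-13
Do: dial mhop[n=2]
See: 1809-06-13
Do: dial whichday[]
See: Tuesday

Answer: 1809-01-22


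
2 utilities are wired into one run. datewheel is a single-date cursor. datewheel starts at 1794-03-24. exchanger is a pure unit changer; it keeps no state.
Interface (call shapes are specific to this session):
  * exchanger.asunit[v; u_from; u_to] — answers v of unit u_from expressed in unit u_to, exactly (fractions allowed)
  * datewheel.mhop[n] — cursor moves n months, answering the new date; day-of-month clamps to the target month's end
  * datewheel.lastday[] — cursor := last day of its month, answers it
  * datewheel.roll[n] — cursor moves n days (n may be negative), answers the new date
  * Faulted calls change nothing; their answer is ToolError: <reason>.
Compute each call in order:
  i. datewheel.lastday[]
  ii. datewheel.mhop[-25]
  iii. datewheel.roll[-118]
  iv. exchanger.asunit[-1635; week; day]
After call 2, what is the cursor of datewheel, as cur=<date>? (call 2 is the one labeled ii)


Answer: cur=1792-02-29

Derivation:
→ datewheel.lastday()
← 1794-03-31
→ datewheel.mhop(n='-25')
← 1792-02-29
→ datewheel.roll(n='-118')
← 1791-11-03
→ exchanger.asunit(v='-1635', u_from='week', u_to='day')
← -11445


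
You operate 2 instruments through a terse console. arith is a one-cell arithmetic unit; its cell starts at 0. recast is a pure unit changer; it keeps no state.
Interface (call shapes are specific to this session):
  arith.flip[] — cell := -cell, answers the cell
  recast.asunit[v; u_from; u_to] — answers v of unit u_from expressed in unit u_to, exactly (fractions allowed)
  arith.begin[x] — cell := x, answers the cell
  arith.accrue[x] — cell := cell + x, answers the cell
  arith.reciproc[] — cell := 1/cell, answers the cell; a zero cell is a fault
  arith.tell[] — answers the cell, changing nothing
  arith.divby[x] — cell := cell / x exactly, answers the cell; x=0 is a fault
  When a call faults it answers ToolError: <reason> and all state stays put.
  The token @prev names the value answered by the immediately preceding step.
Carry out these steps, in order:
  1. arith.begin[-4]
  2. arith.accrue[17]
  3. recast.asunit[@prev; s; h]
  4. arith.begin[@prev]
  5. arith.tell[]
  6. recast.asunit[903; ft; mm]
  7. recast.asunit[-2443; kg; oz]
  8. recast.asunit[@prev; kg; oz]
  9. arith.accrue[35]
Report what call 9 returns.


-> begin(x='-4')
<- -4
-> accrue(x='17')
<- 13
-> asunit(v='@prev', u_from='s', u_to='h')
<- 13/3600
-> begin(x='@prev')
<- 13/3600
-> tell()
<- 13/3600
-> asunit(v='903', u_from='ft', u_to='mm')
<- 1376172/5
-> asunit(v='-2443', u_from='kg', u_to='oz')
<- -558400000000/6479891
-> asunit(v='@prev', u_from='kg', u_to='oz')
<- -893440000000000000000/293922911603167
-> accrue(x='35')
<- 126013/3600

Answer: 126013/3600


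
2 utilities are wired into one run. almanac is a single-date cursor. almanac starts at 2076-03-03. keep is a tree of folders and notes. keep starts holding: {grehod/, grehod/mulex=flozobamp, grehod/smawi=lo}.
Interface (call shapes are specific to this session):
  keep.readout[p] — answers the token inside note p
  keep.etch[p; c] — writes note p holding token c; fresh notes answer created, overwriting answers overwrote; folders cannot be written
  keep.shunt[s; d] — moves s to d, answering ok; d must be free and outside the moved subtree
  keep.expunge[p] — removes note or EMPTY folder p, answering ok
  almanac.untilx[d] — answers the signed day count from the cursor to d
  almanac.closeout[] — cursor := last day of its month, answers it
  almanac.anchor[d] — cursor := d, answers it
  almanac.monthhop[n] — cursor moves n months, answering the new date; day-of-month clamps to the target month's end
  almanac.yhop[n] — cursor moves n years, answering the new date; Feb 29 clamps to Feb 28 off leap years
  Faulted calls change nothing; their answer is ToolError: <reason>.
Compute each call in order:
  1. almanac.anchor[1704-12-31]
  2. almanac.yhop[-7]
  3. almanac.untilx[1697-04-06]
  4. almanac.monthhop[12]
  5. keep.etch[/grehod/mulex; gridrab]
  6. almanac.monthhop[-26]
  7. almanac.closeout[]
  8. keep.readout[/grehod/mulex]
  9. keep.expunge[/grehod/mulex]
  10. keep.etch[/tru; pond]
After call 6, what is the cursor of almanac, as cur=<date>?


Answer: cur=1696-10-31

Derivation:
>> almanac.anchor(d='1704-12-31')
<< 1704-12-31
>> almanac.yhop(n='-7')
<< 1697-12-31
>> almanac.untilx(d='1697-04-06')
<< -269
>> almanac.monthhop(n='12')
<< 1698-12-31
>> keep.etch(p='/grehod/mulex', c='gridrab')
<< overwrote
>> almanac.monthhop(n='-26')
<< 1696-10-31
>> almanac.closeout()
<< 1696-10-31
>> keep.readout(p='/grehod/mulex')
<< gridrab
>> keep.expunge(p='/grehod/mulex')
<< ok
>> keep.etch(p='/tru', c='pond')
<< created


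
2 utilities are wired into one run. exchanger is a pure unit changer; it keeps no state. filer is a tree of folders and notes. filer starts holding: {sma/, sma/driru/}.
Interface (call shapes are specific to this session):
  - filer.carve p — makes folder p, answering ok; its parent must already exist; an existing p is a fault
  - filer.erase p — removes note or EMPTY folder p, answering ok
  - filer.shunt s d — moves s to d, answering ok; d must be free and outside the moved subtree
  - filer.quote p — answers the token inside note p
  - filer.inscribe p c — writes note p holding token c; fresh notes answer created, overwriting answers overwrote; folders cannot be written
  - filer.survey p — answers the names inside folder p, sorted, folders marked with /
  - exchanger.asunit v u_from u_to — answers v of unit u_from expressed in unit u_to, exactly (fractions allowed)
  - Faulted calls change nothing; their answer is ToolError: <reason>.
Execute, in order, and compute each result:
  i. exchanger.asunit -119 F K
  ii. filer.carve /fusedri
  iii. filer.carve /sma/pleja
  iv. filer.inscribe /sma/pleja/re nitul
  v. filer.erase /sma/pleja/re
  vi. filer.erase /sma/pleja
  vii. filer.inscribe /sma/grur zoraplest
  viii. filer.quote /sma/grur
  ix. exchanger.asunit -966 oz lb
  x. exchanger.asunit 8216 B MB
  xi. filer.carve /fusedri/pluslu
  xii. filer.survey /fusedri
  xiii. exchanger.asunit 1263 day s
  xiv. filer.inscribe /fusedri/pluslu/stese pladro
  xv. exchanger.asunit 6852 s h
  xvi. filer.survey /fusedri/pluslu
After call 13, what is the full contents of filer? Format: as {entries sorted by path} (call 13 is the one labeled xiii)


Answer: {fusedri/, fusedri/pluslu/, sma/, sma/driru/, sma/grur=zoraplest}

Derivation:
// 1. exchanger.asunit(v='-119', u_from='F', u_to='K') -> 34067/180
// 2. filer.carve(p='/fusedri') -> ok
// 3. filer.carve(p='/sma/pleja') -> ok
// 4. filer.inscribe(p='/sma/pleja/re', c='nitul') -> created
// 5. filer.erase(p='/sma/pleja/re') -> ok
// 6. filer.erase(p='/sma/pleja') -> ok
// 7. filer.inscribe(p='/sma/grur', c='zoraplest') -> created
// 8. filer.quote(p='/sma/grur') -> zoraplest
// 9. exchanger.asunit(v='-966', u_from='oz', u_to='lb') -> -483/8
// 10. exchanger.asunit(v='8216', u_from='B', u_to='MB') -> 1027/125000
// 11. filer.carve(p='/fusedri/pluslu') -> ok
// 12. filer.survey(p='/fusedri') -> [pluslu/]
// 13. exchanger.asunit(v='1263', u_from='day', u_to='s') -> 109123200
// 14. filer.inscribe(p='/fusedri/pluslu/stese', c='pladro') -> created
// 15. exchanger.asunit(v='6852', u_from='s', u_to='h') -> 571/300
// 16. filer.survey(p='/fusedri/pluslu') -> [stese]


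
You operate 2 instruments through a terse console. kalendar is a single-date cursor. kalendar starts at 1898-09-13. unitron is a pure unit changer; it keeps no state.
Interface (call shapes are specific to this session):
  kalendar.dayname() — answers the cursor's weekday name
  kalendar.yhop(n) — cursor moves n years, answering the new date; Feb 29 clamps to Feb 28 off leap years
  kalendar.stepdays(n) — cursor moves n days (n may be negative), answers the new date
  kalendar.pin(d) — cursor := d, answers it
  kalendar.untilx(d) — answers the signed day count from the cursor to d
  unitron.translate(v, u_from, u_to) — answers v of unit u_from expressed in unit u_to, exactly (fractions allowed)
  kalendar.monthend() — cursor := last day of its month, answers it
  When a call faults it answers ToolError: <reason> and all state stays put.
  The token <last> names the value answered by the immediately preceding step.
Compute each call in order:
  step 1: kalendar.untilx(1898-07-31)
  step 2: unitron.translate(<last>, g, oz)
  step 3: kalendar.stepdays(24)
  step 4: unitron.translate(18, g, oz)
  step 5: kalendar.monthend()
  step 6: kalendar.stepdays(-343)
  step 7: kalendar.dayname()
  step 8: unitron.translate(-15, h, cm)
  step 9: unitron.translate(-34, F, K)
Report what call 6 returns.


→ kalendar.untilx(d='1898-07-31')
← -44
→ unitron.translate(v='<last>', u_from='g', u_to='oz')
← -6400000/4123567
→ kalendar.stepdays(n='24')
← 1898-10-07
→ unitron.translate(v='18', u_from='g', u_to='oz')
← 28800000/45359237
→ kalendar.monthend()
← 1898-10-31
→ kalendar.stepdays(n='-343')
← 1897-11-22
→ kalendar.dayname()
← Monday
→ unitron.translate(v='-15', u_from='h', u_to='cm')
← ToolError: incompatible units
→ unitron.translate(v='-34', u_from='F', u_to='K')
← 14189/60

Answer: 1897-11-22


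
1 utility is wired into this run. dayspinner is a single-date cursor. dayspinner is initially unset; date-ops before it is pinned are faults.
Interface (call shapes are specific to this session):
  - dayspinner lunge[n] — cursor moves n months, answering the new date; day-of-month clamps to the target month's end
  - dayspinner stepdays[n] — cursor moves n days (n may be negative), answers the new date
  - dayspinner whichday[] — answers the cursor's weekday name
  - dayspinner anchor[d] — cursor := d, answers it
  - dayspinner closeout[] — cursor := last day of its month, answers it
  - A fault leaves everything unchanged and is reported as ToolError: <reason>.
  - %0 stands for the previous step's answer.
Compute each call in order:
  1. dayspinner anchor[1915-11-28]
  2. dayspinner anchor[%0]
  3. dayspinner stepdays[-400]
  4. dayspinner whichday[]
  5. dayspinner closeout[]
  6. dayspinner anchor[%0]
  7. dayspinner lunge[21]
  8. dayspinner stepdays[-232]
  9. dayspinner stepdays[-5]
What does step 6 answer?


Answer: 1914-10-31

Derivation:
→ dayspinner anchor(d: 1915-11-28)
← 1915-11-28
→ dayspinner anchor(d: %0)
← 1915-11-28
→ dayspinner stepdays(n: -400)
← 1914-10-24
→ dayspinner whichday()
← Saturday
→ dayspinner closeout()
← 1914-10-31
→ dayspinner anchor(d: %0)
← 1914-10-31
→ dayspinner lunge(n: 21)
← 1916-07-31
→ dayspinner stepdays(n: -232)
← 1915-12-12
→ dayspinner stepdays(n: -5)
← 1915-12-07


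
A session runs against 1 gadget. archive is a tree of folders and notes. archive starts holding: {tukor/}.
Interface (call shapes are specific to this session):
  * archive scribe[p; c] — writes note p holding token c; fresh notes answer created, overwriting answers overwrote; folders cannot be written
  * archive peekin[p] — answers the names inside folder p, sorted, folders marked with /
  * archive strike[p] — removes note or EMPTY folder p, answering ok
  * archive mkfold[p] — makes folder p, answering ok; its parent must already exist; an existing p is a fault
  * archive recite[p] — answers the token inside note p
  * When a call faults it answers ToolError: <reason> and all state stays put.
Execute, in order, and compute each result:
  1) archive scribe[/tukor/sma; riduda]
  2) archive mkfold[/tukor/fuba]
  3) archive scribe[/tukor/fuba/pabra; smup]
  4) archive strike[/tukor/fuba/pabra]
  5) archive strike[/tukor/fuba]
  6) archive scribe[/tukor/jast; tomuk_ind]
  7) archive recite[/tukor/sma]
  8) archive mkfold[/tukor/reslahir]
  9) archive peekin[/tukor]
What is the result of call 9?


Answer: [jast, reslahir/, sma]

Derivation:
-- archive scribe(p: /tukor/sma, c: riduda) : created
-- archive mkfold(p: /tukor/fuba) : ok
-- archive scribe(p: /tukor/fuba/pabra, c: smup) : created
-- archive strike(p: /tukor/fuba/pabra) : ok
-- archive strike(p: /tukor/fuba) : ok
-- archive scribe(p: /tukor/jast, c: tomuk_ind) : created
-- archive recite(p: /tukor/sma) : riduda
-- archive mkfold(p: /tukor/reslahir) : ok
-- archive peekin(p: /tukor) : [jast, reslahir/, sma]


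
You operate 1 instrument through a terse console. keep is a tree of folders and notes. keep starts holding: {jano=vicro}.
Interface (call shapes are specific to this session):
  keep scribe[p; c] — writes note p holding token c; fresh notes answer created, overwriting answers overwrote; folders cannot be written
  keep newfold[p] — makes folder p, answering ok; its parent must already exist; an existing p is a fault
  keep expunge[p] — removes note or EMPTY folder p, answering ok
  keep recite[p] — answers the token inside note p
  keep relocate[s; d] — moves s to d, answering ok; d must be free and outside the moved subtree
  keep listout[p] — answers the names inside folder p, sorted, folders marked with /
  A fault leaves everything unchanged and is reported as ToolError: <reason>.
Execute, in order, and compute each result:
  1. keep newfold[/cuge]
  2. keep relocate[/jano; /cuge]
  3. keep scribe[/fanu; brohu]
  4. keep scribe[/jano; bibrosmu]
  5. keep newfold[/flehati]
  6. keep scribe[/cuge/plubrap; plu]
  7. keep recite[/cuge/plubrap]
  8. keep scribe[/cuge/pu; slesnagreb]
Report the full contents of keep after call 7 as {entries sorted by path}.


Answer: {cuge/, cuge/plubrap=plu, fanu=brohu, flehati/, jano=bibrosmu}

Derivation:
→ keep newfold(p: /cuge)
← ok
→ keep relocate(s: /jano, d: /cuge)
← ToolError: exists
→ keep scribe(p: /fanu, c: brohu)
← created
→ keep scribe(p: /jano, c: bibrosmu)
← overwrote
→ keep newfold(p: /flehati)
← ok
→ keep scribe(p: /cuge/plubrap, c: plu)
← created
→ keep recite(p: /cuge/plubrap)
← plu
→ keep scribe(p: /cuge/pu, c: slesnagreb)
← created


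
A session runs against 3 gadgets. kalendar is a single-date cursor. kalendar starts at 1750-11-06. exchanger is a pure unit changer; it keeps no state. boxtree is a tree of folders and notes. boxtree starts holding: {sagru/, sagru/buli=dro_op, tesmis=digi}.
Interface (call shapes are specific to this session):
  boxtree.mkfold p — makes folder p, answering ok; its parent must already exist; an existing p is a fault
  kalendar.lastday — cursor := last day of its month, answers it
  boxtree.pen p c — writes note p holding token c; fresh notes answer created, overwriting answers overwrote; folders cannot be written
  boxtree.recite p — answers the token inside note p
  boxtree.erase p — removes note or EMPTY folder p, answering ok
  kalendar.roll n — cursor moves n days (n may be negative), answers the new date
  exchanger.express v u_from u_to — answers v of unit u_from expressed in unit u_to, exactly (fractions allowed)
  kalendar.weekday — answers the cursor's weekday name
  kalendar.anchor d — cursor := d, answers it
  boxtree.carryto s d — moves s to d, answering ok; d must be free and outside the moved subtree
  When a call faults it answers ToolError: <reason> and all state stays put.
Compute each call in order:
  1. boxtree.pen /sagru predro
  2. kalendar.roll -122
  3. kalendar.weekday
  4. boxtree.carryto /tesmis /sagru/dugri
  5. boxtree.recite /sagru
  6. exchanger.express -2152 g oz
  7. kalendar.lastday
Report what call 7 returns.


Answer: 1750-07-31

Derivation:
Step: boxtree.pen[p: /sagru; c: predro]
Result: ToolError: is a directory
Step: kalendar.roll[n: -122]
Result: 1750-07-07
Step: kalendar.weekday[]
Result: Tuesday
Step: boxtree.carryto[s: /tesmis; d: /sagru/dugri]
Result: ok
Step: boxtree.recite[p: /sagru]
Result: ToolError: is a directory
Step: exchanger.express[v: -2152; u_from: g; u_to: oz]
Result: -3443200000/45359237
Step: kalendar.lastday[]
Result: 1750-07-31
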